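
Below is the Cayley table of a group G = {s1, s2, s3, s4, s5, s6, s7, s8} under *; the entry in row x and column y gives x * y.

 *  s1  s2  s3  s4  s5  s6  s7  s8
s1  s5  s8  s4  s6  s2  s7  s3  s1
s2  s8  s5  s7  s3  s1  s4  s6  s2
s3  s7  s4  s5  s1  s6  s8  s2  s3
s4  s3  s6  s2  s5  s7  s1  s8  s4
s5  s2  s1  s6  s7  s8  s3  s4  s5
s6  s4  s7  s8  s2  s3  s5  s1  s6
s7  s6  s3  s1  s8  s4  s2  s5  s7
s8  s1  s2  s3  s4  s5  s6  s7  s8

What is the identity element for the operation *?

The identity e satisfies e * x = x for all x, so its row in the table reproduces the column headers.
Row s8 reads: s1, s2, s3, s4, s5, s6, s7, s8 — exactly the header order. So s8 is the identity.

s8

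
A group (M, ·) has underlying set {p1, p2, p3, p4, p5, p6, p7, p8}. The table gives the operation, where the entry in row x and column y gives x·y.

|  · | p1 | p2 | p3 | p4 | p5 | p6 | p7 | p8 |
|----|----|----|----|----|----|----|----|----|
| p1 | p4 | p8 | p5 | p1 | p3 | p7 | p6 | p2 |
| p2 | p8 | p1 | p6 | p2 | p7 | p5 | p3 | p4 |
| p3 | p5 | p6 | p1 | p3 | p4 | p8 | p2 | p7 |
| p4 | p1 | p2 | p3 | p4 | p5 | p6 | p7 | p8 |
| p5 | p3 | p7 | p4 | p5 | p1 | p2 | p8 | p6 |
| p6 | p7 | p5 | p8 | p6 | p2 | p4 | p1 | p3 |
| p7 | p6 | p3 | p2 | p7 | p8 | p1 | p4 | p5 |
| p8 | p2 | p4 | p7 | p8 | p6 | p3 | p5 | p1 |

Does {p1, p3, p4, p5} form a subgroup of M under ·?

{p1, p3, p4, p5} contains the identity p4.
Checking products: every product of two elements of {p1, p3, p4, p5} (read from the table) lies in {p1, p3, p4, p5}, so the set is closed.
In a finite group, a nonempty closed subset is a subgroup. So {p1, p3, p4, p5} ≤ M.

Yes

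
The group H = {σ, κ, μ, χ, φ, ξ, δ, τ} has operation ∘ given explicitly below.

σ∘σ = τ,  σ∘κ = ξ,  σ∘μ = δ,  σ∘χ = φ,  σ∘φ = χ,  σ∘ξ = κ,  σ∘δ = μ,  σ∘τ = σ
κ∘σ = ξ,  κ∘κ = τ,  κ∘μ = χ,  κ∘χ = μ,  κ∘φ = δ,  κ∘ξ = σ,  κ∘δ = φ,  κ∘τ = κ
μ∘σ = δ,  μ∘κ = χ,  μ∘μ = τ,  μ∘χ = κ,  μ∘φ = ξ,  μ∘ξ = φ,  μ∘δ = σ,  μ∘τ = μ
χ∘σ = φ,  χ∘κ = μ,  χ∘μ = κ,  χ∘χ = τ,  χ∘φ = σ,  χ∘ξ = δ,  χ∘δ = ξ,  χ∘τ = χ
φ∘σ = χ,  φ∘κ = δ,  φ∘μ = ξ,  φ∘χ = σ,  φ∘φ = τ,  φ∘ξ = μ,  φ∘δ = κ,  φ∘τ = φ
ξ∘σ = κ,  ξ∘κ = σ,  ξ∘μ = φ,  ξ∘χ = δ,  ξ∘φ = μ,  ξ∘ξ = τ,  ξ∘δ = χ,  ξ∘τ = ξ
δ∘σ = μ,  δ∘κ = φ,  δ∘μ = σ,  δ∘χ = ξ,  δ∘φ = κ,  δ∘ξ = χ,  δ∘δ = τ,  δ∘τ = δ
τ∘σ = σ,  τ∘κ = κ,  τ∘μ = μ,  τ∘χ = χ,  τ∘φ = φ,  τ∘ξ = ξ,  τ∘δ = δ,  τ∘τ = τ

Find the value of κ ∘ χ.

Read row κ, column χ: κ ∘ χ = μ.

μ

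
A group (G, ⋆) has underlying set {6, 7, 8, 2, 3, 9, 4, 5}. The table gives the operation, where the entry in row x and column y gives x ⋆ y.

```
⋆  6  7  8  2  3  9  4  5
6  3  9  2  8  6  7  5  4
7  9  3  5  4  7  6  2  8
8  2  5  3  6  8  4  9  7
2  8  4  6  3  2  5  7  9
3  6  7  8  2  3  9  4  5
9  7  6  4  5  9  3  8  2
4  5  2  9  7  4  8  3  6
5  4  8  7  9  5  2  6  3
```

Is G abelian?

Yes

Check whether the table is symmetric across its main diagonal.
Every entry (row x, col y) equals the entry (row y, col x), so G is abelian.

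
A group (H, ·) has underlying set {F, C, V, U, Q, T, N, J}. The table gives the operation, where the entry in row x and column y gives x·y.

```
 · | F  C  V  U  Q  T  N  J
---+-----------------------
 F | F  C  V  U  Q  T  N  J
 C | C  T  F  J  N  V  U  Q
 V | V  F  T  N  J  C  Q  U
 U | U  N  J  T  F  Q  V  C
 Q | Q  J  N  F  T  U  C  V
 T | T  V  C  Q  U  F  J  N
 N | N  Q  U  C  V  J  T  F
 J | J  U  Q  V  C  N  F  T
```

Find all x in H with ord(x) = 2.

Identity is F. Compute the order of each non-identity element by repeated multiplication:
  C: C → T → V → F  (order 4)
  V: V → T → C → F  (order 4)
  U: U → T → Q → F  (order 4)
  Q: Q → T → U → F  (order 4)
  T: T → F  (order 2)
  N: N → T → J → F  (order 4)
  J: J → T → N → F  (order 4)
Elements of order 2: {T}.

{T}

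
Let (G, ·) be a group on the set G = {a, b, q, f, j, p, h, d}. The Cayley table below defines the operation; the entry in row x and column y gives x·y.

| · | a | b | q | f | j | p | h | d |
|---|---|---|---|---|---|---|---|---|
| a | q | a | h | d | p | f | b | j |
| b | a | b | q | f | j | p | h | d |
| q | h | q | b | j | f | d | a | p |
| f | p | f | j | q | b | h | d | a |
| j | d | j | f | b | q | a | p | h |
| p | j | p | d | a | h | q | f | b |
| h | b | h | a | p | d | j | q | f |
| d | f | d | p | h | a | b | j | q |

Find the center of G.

{b, q}

An element z is central iff its row equals its column in the table.
For h: h·p = j ≠ f = p·h, so h ∉ Z.
Checking each element this way leaves Z(G) = {b, q}.
(Structurally, G here is isomorphic to the quaternion group Q_8.)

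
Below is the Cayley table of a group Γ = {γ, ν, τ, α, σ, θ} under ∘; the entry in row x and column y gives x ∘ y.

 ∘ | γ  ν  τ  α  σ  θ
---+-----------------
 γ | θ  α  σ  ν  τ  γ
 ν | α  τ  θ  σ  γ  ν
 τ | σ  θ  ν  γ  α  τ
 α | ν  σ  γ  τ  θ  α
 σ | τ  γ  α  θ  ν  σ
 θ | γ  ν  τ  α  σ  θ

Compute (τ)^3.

τ^1 = τ
τ^2 = τ ∘ τ = ν
τ^3 = ν ∘ τ = θ

θ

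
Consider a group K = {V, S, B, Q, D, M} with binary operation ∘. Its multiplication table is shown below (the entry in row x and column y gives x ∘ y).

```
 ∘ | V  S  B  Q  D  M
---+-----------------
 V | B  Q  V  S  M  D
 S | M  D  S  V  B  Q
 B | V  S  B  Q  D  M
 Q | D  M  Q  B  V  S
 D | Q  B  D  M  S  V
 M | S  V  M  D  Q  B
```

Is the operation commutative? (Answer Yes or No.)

No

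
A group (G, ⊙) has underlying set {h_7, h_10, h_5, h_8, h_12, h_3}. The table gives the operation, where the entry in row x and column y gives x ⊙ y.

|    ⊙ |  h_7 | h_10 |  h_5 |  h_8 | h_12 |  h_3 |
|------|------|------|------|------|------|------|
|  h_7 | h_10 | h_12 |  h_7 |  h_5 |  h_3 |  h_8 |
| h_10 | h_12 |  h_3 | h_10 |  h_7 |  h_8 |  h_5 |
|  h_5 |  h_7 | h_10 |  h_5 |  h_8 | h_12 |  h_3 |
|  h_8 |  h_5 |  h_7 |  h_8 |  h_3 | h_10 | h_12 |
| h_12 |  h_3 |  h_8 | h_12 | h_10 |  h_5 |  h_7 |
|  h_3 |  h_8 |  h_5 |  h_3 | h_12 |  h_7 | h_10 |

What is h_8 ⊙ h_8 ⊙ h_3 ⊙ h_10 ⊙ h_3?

h_10

h_8 ⊙ h_8 = h_3
h_3 ⊙ h_3 = h_10
h_10 ⊙ h_10 = h_3
h_3 ⊙ h_3 = h_10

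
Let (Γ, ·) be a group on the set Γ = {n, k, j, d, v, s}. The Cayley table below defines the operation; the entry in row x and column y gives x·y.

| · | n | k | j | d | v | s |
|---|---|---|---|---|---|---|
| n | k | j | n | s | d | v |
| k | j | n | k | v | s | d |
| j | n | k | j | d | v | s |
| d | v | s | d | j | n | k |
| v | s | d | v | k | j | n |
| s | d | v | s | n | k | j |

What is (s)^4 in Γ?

s^1 = s
s^2 = s·s = j
s^3 = j·s = s
s^4 = s·s = j

j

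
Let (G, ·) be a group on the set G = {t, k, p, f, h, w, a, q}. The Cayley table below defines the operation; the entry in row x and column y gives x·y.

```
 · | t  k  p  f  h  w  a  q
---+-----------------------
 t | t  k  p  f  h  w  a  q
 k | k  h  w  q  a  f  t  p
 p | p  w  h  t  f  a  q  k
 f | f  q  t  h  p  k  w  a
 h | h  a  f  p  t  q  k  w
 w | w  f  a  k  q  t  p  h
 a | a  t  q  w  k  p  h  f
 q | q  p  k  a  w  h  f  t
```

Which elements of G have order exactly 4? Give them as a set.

{a, f, k, p}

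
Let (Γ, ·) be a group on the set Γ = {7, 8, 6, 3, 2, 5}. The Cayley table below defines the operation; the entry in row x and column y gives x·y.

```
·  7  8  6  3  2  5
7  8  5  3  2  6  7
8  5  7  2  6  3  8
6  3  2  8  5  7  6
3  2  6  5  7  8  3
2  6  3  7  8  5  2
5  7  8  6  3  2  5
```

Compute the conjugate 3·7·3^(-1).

The identity is 5. In row 3, the entry 5 sits in column 6, so 3^(-1) = 6.
3·7 = 2
2·6 = 7

7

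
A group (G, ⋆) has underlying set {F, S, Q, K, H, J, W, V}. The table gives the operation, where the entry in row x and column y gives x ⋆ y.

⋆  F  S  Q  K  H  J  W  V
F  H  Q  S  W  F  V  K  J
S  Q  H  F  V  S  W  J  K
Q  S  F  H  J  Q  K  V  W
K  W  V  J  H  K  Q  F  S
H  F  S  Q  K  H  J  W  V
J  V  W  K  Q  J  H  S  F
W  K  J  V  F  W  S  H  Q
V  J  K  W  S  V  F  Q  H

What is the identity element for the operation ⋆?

H

The identity e satisfies e ⋆ x = x for all x, so its row in the table reproduces the column headers.
Row H reads: F, S, Q, K, H, J, W, V — exactly the header order. So H is the identity.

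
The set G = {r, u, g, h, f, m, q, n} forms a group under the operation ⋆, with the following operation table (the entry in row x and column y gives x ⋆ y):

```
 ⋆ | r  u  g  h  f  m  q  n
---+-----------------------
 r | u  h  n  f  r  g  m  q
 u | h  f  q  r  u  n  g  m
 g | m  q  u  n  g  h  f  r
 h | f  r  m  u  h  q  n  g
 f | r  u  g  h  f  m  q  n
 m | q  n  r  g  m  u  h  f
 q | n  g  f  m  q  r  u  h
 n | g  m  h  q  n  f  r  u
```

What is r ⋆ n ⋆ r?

r ⋆ n = q
q ⋆ r = n

n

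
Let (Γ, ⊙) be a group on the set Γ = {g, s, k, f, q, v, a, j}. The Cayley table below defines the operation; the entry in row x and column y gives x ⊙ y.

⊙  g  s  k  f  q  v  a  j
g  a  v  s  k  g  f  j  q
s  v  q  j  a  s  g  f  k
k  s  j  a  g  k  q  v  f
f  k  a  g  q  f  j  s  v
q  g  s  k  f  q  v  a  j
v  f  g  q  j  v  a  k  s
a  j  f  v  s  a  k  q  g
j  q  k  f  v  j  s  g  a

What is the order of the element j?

The identity element is q (its row matches the header).
j^1 = j
j^2 = j ⊙ j = a
j^3 = a ⊙ j = g
j^4 = g ⊙ j = q
The first power of j equal to the identity is j^4, so ord(j) = 4.

4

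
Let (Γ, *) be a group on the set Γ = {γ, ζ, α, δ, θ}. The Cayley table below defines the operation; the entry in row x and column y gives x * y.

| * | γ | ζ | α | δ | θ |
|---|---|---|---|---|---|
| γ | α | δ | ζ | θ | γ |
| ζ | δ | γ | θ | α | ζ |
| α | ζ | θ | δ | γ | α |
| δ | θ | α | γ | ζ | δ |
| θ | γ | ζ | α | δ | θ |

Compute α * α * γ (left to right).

α * α = δ
δ * γ = θ
(Structurally, Γ here is isomorphic to the cyclic group Z_5.)

θ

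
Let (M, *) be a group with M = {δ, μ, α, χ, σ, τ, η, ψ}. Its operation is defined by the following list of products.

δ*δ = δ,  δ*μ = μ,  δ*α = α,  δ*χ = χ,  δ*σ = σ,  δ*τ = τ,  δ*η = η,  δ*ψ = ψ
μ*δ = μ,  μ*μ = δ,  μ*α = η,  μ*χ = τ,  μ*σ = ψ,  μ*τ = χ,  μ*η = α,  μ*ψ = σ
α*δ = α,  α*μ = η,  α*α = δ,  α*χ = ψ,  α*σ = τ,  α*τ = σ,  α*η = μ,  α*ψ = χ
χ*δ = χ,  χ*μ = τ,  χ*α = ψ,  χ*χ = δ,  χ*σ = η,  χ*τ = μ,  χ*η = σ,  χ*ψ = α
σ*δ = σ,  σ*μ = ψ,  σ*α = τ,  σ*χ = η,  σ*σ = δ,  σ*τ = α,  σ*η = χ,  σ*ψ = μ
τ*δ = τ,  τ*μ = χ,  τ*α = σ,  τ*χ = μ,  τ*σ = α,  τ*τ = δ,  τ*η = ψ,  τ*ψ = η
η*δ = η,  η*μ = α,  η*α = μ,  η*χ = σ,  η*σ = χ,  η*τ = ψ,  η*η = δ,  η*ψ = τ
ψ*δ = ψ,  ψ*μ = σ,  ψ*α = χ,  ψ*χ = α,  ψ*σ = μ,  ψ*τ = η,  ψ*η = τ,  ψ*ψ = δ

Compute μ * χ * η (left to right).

μ * χ = τ
τ * η = ψ

ψ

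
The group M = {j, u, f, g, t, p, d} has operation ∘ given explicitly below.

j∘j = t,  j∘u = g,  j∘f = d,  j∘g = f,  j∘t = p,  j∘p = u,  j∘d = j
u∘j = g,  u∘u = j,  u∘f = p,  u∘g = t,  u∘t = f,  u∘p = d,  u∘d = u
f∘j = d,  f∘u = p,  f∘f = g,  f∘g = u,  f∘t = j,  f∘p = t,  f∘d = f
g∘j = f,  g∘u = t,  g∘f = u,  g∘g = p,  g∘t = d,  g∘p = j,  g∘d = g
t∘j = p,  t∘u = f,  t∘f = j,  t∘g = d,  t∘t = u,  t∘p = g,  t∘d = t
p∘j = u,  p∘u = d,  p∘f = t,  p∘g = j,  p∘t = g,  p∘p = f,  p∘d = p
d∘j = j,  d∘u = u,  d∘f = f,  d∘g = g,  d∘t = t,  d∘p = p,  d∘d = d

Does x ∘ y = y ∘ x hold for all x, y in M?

Yes

Check whether the table is symmetric across its main diagonal.
Every entry (row x, col y) equals the entry (row y, col x), so M is abelian.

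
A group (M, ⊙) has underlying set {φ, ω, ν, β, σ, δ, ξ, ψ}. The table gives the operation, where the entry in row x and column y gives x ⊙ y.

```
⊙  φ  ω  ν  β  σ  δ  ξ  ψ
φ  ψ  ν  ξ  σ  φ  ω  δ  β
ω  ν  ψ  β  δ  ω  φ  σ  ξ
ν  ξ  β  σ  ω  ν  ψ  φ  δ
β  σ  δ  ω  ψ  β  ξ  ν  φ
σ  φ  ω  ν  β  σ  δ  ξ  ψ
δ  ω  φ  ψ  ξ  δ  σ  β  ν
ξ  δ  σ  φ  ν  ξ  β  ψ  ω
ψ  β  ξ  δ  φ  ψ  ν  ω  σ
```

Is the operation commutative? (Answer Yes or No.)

Check whether the table is symmetric across its main diagonal.
Every entry (row x, col y) equals the entry (row y, col x), so M is abelian.

Yes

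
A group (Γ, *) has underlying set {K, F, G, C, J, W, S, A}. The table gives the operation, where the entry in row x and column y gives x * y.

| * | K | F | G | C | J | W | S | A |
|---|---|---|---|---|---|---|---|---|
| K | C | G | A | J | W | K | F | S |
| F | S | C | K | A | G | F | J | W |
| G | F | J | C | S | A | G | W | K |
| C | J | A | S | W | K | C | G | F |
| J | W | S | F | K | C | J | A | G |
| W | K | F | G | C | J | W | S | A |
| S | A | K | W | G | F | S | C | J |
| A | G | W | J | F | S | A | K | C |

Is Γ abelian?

No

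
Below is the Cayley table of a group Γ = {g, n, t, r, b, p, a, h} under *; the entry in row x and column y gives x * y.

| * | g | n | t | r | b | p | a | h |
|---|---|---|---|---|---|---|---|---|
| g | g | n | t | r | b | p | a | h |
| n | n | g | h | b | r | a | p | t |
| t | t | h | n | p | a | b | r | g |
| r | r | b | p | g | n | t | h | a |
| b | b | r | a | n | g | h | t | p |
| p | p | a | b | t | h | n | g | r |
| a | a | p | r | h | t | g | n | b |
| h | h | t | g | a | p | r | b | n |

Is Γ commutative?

Yes

Check whether the table is symmetric across its main diagonal.
Every entry (row x, col y) equals the entry (row y, col x), so Γ is abelian.
(In fact Γ ≅ Z_2 x Z_4.)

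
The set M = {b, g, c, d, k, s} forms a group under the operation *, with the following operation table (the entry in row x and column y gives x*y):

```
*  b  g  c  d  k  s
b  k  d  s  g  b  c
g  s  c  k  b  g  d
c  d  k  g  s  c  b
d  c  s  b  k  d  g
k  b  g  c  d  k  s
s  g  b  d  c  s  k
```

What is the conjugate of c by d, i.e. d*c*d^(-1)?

g

The identity is k. In row d, the entry k sits in column d, so d^(-1) = d.
d*c = b
b*d = g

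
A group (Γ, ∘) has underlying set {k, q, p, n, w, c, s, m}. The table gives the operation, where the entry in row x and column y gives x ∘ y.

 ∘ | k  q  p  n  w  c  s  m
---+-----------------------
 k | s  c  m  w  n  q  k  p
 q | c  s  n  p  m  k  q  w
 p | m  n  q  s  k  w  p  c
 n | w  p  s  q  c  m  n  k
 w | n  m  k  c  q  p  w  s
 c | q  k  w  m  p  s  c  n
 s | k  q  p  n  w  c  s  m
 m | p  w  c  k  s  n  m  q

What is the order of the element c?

2

The identity element is s (its row matches the header).
c^1 = c
c^2 = c ∘ c = s
The first power of c equal to the identity is c^2, so ord(c) = 2.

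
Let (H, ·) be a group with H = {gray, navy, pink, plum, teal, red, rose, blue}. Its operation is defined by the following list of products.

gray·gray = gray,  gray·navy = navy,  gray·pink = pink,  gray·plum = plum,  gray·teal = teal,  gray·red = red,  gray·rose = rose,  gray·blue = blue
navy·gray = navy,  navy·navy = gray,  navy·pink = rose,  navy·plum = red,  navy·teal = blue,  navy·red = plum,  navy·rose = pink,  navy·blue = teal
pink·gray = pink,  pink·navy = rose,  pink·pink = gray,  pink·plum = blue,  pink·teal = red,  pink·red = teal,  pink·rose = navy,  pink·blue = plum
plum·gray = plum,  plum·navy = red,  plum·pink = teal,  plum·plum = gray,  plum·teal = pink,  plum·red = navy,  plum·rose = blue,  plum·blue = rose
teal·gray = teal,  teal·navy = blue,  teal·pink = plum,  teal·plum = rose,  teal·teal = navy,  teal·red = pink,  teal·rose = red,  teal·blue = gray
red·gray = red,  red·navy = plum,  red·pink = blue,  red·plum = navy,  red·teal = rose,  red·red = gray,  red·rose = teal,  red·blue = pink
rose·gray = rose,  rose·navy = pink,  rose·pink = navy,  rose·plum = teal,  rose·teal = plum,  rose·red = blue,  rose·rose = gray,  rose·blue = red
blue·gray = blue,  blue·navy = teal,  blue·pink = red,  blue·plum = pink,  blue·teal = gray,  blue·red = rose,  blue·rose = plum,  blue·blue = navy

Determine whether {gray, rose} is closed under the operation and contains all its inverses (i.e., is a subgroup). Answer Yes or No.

{gray, rose} contains the identity gray.
Checking products: every product of two elements of {gray, rose} (read from the table) lies in {gray, rose}, so the set is closed.
In a finite group, a nonempty closed subset is a subgroup. So {gray, rose} ≤ H.

Yes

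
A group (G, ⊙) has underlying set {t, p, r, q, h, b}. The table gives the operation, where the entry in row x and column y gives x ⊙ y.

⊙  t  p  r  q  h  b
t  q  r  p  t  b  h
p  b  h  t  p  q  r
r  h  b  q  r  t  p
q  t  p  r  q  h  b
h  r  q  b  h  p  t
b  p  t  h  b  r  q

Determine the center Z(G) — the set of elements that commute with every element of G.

{q}

An element z is central iff its row equals its column in the table.
For h: h ⊙ b = t ≠ r = b ⊙ h, so h ∉ Z.
Checking each element this way leaves Z(G) = {q}.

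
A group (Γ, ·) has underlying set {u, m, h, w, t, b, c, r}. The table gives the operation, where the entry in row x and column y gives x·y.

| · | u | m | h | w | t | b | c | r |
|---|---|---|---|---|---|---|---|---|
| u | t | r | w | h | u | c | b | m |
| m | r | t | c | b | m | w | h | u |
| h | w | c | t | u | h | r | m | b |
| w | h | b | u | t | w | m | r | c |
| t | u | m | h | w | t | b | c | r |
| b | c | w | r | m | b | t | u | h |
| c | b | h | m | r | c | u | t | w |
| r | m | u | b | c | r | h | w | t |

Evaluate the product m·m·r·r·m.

m·m = t
t·r = r
r·r = t
t·m = m

m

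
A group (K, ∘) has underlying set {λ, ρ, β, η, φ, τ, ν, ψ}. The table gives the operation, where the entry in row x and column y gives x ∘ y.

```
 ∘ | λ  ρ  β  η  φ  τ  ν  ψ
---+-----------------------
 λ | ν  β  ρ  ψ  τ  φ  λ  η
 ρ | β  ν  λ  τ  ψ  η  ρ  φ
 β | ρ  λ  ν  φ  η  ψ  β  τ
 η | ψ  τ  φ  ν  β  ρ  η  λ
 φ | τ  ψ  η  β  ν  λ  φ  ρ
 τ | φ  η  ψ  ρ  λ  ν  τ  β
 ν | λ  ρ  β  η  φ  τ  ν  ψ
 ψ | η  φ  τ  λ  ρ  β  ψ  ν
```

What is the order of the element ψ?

2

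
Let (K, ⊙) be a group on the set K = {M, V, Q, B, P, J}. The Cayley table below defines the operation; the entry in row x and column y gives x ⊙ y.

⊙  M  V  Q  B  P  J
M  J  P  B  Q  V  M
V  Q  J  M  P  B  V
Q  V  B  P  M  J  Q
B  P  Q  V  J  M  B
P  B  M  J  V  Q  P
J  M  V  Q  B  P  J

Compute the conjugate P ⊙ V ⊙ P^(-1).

The identity is J. In row P, the entry J sits in column Q, so P^(-1) = Q.
P ⊙ V = M
M ⊙ Q = B
(Structurally, K here is isomorphic to the symmetric group S_3.)

B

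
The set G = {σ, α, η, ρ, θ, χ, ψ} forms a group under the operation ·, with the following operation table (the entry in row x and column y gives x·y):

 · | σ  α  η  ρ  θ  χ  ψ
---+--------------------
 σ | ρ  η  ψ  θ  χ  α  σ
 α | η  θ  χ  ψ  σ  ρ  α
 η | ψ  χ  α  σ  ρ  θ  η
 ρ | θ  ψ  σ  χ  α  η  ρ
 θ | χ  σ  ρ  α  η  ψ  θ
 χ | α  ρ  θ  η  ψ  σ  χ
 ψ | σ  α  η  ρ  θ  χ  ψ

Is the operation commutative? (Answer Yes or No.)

Yes

Check whether the table is symmetric across its main diagonal.
Every entry (row x, col y) equals the entry (row y, col x), so G is abelian.
(In fact G ≅ the cyclic group Z_7.)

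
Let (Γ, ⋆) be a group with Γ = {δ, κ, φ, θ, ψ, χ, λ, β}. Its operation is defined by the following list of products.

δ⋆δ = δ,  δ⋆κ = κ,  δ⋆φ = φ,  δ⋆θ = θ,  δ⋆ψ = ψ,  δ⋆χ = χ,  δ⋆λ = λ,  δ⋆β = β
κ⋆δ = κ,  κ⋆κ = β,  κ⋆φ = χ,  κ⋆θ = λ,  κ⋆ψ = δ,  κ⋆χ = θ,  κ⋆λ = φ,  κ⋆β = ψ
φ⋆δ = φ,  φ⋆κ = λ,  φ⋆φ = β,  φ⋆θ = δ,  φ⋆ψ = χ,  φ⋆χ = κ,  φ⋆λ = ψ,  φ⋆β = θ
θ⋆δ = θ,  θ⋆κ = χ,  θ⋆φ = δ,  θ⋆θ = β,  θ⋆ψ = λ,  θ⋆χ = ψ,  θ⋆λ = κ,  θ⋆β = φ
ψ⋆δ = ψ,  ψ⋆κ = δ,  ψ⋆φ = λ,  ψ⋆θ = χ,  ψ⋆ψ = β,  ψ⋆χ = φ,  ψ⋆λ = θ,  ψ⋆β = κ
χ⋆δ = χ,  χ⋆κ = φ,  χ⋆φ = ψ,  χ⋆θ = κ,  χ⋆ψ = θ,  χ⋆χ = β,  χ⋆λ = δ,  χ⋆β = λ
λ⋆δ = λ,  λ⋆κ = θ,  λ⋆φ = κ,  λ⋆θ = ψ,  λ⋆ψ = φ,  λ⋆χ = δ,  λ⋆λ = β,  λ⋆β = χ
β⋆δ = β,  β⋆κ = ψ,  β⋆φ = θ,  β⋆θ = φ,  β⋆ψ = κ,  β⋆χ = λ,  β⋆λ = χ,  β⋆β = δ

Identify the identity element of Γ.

The identity e satisfies e ⋆ x = x for all x, so its row in the table reproduces the column headers.
Row δ reads: δ, κ, φ, θ, ψ, χ, λ, β — exactly the header order. So δ is the identity.

δ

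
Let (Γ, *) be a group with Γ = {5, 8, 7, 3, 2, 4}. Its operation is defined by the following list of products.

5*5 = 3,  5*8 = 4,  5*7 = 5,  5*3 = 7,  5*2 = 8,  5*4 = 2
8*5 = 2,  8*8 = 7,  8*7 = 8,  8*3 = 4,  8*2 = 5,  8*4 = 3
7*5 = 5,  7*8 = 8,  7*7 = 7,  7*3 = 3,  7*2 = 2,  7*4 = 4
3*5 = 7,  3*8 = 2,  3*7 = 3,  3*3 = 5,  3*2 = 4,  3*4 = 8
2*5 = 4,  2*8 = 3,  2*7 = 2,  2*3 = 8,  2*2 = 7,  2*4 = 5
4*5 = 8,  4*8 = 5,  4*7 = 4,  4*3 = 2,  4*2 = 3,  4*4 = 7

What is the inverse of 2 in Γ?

First locate the identity: row 7 matches the header, so 7 is the identity.
Scan row 2 for 7: 2 * 2 = 7. Hence 2^(-1) = 2.

2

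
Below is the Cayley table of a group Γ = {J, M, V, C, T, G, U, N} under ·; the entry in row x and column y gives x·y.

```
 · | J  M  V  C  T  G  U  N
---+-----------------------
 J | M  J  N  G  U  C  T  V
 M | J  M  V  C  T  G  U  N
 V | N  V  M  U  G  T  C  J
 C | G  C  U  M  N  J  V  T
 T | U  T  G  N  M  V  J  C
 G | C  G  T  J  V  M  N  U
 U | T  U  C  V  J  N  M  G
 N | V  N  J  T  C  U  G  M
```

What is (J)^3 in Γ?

J^1 = J
J^2 = J·J = M
J^3 = M·J = J

J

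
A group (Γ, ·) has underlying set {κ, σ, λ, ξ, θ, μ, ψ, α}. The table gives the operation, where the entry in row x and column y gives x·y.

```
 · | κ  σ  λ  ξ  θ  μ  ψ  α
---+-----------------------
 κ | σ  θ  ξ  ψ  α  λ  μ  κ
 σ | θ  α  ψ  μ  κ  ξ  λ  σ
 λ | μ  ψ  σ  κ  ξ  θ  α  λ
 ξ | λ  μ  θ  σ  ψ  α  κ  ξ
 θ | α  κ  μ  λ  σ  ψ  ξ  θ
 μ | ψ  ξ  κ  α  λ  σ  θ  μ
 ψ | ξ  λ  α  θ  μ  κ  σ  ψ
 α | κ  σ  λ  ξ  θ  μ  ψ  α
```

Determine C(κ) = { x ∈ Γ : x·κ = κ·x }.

Compare row κ with column κ entry by entry.
θ·κ = α = κ·θ, so θ commutes with κ.
ψ·κ = ξ but κ·ψ = μ, so ψ does not.
Collecting the elements that commute with κ: C(κ) = {α, θ, κ, σ}.

{α, θ, κ, σ}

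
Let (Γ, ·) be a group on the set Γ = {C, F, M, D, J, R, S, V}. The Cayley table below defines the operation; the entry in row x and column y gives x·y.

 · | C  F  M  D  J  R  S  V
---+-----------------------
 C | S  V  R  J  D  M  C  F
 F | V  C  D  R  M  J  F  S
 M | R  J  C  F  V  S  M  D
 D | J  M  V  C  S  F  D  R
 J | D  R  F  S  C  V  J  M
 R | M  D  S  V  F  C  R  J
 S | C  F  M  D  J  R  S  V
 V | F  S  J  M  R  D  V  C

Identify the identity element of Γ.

S

The identity e satisfies e·x = x for all x, so its row in the table reproduces the column headers.
Row S reads: C, F, M, D, J, R, S, V — exactly the header order. So S is the identity.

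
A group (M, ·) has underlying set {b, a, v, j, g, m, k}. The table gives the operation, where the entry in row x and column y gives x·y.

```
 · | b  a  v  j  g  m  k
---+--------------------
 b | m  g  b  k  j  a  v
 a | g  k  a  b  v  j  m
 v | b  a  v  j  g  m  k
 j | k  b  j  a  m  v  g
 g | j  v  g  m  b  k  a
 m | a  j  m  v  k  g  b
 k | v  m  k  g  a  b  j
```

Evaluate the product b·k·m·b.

b·k = v
v·m = m
m·b = a

a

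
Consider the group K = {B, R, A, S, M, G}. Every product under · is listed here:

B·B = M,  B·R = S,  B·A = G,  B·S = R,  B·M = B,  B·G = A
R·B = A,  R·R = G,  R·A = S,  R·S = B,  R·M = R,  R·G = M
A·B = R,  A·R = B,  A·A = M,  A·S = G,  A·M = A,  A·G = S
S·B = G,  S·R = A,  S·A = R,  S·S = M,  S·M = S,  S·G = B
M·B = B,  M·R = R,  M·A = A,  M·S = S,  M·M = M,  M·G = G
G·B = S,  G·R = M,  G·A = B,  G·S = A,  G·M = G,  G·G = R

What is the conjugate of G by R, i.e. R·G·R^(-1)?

G

The identity is M. In row R, the entry M sits in column G, so R^(-1) = G.
R·G = M
M·G = G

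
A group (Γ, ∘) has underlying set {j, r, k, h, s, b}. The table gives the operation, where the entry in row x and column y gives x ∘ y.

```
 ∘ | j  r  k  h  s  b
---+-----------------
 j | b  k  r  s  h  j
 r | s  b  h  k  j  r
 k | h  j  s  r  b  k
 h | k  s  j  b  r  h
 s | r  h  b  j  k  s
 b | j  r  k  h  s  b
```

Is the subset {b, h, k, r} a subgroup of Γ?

No

k ∘ k = s, which is not in {b, h, k, r}.
The subset is not closed under ∘, so it is not a subgroup.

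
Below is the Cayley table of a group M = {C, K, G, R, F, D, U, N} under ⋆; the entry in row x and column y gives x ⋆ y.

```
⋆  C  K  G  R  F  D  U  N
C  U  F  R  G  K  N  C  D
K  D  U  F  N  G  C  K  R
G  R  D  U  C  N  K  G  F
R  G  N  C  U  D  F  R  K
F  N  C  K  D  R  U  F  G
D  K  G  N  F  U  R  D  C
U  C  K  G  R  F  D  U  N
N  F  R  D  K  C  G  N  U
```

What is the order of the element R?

The identity element is U (its row matches the header).
R^1 = R
R^2 = R ⋆ R = U
The first power of R equal to the identity is R^2, so ord(R) = 2.

2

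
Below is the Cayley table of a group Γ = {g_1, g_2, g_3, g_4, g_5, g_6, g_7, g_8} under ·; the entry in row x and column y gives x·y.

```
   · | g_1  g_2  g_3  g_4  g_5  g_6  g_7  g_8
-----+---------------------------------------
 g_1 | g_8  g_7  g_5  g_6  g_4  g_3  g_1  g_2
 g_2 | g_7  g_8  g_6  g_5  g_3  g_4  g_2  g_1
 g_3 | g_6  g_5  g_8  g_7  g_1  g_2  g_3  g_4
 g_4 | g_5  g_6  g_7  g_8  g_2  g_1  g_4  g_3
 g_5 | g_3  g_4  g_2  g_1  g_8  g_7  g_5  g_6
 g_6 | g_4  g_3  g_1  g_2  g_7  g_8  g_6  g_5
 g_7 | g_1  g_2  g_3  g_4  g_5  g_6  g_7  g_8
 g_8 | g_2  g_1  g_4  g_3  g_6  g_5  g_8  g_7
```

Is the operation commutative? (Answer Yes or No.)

No

g_5·g_3 = g_2 but g_3·g_5 = g_1.
Since g_5 and g_3 do not commute, Γ is not abelian.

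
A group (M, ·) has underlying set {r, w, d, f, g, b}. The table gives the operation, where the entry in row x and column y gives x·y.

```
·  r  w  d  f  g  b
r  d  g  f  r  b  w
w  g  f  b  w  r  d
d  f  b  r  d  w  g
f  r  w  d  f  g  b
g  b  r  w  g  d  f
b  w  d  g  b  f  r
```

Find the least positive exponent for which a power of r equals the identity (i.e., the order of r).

The identity element is f (its row matches the header).
r^1 = r
r^2 = r·r = d
r^3 = d·r = f
The first power of r equal to the identity is r^3, so ord(r) = 3.

3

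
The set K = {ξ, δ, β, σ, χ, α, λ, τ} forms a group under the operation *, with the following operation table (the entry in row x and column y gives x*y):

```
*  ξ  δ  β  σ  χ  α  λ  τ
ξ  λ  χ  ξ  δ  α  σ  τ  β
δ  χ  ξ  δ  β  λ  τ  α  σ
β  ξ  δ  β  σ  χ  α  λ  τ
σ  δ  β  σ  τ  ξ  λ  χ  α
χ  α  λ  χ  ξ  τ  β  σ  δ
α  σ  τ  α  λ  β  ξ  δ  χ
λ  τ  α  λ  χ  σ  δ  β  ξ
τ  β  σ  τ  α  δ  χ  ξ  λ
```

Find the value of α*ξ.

Read row α, column ξ: α*ξ = σ.

σ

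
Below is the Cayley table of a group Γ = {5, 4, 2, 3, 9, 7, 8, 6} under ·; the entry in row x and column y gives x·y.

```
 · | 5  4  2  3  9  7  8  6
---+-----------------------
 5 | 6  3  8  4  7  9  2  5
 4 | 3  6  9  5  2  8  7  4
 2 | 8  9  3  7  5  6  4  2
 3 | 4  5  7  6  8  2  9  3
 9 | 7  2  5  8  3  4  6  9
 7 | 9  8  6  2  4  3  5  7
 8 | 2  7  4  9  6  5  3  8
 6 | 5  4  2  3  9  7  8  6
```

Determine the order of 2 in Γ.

The identity element is 6 (its row matches the header).
2^1 = 2
2^2 = 2·2 = 3
2^3 = 3·2 = 7
2^4 = 7·2 = 6
The first power of 2 equal to the identity is 2^4, so ord(2) = 4.

4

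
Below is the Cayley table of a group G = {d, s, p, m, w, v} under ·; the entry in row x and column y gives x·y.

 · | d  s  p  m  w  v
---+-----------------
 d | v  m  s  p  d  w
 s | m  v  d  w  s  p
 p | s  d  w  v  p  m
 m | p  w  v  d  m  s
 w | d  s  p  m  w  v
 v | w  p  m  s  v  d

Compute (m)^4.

m^1 = m
m^2 = m·m = d
m^3 = d·m = p
m^4 = p·m = v

v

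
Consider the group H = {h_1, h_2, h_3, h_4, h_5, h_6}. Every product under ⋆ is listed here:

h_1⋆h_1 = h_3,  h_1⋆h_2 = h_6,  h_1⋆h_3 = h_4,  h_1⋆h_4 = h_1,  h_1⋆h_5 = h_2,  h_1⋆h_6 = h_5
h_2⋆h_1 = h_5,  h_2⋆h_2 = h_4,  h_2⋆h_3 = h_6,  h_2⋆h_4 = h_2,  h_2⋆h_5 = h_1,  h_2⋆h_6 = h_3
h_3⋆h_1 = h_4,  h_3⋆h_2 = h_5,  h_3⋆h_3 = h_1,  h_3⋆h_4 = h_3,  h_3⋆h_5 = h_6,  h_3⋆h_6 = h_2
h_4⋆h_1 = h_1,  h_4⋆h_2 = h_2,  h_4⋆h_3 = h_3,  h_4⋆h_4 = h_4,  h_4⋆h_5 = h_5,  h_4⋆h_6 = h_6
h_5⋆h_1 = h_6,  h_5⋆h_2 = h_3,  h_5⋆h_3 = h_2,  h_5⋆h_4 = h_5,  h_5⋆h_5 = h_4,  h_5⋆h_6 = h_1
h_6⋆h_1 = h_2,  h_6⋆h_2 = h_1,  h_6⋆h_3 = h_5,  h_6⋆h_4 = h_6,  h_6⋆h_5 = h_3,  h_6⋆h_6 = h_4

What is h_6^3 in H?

h_6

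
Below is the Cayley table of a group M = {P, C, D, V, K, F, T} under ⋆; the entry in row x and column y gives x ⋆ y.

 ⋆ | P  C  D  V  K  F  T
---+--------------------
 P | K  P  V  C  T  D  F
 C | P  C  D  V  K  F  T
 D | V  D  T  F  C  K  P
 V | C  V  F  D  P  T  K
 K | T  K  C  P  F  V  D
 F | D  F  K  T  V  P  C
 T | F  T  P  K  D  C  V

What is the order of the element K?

The identity element is C (its row matches the header).
K^1 = K
K^2 = K ⋆ K = F
K^3 = F ⋆ K = V
K^4 = V ⋆ K = P
K^5 = P ⋆ K = T
K^6 = T ⋆ K = D
K^7 = D ⋆ K = C
The first power of K equal to the identity is K^7, so ord(K) = 7.

7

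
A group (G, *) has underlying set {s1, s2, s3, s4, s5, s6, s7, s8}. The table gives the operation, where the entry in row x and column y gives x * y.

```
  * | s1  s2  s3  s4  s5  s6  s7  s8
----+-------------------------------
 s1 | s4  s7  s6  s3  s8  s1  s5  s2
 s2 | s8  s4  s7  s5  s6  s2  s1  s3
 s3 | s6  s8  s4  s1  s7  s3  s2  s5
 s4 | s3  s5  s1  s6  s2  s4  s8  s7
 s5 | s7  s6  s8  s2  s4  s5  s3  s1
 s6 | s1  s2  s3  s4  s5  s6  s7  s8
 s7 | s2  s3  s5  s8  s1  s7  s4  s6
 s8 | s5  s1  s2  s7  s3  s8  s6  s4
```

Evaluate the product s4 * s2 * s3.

s8

s4 * s2 = s5
s5 * s3 = s8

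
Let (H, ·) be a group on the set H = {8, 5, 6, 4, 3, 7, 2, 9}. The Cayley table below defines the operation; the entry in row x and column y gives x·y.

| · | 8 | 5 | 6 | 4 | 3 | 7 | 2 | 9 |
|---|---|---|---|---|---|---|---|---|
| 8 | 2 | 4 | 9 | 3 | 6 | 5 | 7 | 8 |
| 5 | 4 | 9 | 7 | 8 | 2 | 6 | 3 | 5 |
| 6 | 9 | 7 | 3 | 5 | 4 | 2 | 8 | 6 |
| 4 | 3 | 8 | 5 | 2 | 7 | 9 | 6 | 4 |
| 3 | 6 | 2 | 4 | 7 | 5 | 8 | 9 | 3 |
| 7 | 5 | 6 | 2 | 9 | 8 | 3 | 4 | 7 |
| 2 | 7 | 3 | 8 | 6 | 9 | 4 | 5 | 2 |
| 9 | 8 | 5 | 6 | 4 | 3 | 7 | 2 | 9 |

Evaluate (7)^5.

7^1 = 7
7^2 = 7·7 = 3
7^3 = 3·7 = 8
7^4 = 8·7 = 5
7^5 = 5·7 = 6

6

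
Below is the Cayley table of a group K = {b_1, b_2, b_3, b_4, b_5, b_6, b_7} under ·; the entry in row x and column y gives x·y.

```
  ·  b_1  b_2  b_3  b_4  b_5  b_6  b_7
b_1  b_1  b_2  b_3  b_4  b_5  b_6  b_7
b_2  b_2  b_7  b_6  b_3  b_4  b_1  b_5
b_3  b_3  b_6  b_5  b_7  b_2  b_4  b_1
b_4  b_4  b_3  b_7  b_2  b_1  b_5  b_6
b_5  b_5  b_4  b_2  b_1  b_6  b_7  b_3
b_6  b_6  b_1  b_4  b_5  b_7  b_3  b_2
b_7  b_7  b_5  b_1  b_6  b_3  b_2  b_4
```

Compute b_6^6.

b_6^1 = b_6
b_6^2 = b_6·b_6 = b_3
b_6^3 = b_3·b_6 = b_4
b_6^4 = b_4·b_6 = b_5
b_6^5 = b_5·b_6 = b_7
b_6^6 = b_7·b_6 = b_2

b_2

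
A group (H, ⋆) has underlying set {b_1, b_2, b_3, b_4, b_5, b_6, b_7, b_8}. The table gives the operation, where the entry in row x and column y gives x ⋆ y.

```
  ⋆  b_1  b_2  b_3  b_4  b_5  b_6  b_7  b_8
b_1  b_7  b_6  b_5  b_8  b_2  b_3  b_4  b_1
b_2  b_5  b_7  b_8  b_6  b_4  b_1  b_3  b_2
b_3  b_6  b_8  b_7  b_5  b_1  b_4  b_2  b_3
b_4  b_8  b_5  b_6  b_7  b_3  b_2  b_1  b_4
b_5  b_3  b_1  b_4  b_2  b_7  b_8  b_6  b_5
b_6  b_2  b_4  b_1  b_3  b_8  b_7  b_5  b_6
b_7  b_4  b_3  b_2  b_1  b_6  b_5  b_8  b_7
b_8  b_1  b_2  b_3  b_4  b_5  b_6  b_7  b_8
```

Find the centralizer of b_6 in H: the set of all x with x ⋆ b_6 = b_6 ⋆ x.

Compare row b_6 with column b_6 entry by entry.
b_7 ⋆ b_6 = b_5 = b_6 ⋆ b_7, so b_7 commutes with b_6.
b_3 ⋆ b_6 = b_4 but b_6 ⋆ b_3 = b_1, so b_3 does not.
Collecting the elements that commute with b_6: C(b_6) = {b_5, b_6, b_7, b_8}.

{b_5, b_6, b_7, b_8}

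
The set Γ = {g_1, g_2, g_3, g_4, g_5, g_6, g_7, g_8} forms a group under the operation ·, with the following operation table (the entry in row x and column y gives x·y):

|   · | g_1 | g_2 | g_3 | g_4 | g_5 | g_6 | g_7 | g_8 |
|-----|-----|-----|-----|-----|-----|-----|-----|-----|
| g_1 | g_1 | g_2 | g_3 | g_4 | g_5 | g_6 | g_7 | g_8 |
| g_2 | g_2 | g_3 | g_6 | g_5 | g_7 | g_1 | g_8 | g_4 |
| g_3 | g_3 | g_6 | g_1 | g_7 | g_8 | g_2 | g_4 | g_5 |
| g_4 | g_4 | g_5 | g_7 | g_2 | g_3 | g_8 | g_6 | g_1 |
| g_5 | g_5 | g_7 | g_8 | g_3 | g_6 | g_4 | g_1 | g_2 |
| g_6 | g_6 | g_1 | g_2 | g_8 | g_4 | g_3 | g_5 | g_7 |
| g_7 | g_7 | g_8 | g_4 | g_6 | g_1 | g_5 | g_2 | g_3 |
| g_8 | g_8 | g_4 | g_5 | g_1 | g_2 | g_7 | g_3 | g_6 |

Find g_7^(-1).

First locate the identity: row g_1 matches the header, so g_1 is the identity.
Scan row g_7 for g_1: g_7·g_5 = g_1. Hence g_7^(-1) = g_5.

g_5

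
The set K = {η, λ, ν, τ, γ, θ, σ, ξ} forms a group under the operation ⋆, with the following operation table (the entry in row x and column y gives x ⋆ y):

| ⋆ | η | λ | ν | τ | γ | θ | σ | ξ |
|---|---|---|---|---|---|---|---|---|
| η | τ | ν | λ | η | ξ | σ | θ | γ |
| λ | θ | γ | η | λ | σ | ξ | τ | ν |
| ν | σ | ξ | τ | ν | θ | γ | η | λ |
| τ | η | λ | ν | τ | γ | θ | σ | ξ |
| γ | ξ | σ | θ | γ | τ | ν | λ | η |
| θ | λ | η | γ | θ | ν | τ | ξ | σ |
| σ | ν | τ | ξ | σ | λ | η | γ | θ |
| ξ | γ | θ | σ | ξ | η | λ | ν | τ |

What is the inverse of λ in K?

First locate the identity: row τ matches the header, so τ is the identity.
Scan row λ for τ: λ ⋆ σ = τ. Hence λ^(-1) = σ.

σ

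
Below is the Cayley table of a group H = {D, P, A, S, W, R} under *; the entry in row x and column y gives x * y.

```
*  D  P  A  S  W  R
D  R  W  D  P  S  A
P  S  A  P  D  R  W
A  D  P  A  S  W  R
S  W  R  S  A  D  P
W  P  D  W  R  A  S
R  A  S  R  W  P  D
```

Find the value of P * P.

Read row P, column P: P * P = A.

A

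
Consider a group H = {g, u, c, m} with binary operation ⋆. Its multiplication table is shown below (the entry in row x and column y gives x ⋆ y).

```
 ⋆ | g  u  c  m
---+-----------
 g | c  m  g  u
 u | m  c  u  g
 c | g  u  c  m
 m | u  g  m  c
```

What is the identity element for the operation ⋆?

The identity e satisfies e ⋆ x = x for all x, so its row in the table reproduces the column headers.
Row c reads: g, u, c, m — exactly the header order. So c is the identity.

c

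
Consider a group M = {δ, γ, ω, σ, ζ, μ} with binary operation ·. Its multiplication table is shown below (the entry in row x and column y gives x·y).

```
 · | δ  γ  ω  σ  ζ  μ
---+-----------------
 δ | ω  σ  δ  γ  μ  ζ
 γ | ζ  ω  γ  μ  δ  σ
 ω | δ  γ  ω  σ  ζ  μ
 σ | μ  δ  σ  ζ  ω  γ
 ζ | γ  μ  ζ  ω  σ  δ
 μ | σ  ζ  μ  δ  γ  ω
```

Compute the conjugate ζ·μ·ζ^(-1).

γ

The identity is ω. In row ζ, the entry ω sits in column σ, so ζ^(-1) = σ.
ζ·μ = δ
δ·σ = γ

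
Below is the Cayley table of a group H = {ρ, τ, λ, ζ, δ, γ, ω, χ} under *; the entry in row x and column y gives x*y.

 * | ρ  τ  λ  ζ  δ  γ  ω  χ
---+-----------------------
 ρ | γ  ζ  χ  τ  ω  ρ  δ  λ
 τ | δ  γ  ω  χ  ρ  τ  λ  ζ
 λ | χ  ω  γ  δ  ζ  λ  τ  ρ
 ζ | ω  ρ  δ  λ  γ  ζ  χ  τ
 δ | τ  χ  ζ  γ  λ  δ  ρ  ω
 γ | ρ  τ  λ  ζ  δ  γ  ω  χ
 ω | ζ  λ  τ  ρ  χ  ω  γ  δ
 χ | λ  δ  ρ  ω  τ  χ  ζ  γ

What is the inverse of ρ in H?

First locate the identity: row γ matches the header, so γ is the identity.
Scan row ρ for γ: ρ*ρ = γ. Hence ρ^(-1) = ρ.
(Structurally, H here is isomorphic to the dihedral group D_4.)

ρ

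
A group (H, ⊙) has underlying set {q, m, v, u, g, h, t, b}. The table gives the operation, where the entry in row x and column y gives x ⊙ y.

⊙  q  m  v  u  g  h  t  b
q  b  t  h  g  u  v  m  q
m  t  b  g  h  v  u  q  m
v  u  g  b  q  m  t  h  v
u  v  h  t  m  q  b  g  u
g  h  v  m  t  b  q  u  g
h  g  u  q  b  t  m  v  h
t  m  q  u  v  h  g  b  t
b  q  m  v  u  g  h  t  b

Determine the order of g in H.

2

The identity element is b (its row matches the header).
g^1 = g
g^2 = g ⊙ g = b
The first power of g equal to the identity is g^2, so ord(g) = 2.
(Structurally, H here is isomorphic to the dihedral group D_4.)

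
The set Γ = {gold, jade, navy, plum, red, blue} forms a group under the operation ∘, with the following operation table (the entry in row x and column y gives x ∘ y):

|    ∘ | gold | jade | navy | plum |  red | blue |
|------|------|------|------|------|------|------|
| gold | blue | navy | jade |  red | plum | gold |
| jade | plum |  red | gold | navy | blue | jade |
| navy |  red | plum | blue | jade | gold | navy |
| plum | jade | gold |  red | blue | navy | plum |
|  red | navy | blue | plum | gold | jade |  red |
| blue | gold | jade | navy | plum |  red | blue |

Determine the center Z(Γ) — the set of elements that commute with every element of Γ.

An element z is central iff its row equals its column in the table.
For plum: plum ∘ red = navy ≠ gold = red ∘ plum, so plum ∉ Z.
Checking each element this way leaves Z(Γ) = {blue}.

{blue}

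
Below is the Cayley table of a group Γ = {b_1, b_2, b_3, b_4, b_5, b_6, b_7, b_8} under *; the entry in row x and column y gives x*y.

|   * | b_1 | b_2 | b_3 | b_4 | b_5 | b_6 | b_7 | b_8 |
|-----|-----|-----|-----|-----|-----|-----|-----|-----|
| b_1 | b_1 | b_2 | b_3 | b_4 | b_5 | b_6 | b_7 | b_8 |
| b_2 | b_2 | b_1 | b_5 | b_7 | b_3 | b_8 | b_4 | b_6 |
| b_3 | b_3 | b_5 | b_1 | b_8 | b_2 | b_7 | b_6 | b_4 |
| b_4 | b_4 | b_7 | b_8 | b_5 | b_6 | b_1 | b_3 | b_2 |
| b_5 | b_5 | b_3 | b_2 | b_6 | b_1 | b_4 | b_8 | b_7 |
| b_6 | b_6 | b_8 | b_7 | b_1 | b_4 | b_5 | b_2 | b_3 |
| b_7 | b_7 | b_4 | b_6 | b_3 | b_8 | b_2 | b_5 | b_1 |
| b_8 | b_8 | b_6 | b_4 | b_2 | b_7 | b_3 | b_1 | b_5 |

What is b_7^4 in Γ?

b_7^1 = b_7
b_7^2 = b_7*b_7 = b_5
b_7^3 = b_5*b_7 = b_8
b_7^4 = b_8*b_7 = b_1

b_1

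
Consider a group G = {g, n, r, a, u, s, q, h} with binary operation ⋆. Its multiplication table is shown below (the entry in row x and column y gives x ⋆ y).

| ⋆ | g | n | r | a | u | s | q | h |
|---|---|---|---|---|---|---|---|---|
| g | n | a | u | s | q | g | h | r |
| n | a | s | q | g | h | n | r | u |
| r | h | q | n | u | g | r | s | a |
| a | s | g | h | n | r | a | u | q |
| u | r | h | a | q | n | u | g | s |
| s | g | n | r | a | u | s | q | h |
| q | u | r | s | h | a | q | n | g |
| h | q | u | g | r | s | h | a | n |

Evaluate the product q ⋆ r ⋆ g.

g

q ⋆ r = s
s ⋆ g = g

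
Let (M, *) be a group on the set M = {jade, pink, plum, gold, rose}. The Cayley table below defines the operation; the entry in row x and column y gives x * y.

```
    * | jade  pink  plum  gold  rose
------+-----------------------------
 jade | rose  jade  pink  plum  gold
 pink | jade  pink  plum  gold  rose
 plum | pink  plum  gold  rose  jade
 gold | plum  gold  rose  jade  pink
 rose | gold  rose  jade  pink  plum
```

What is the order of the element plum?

The identity element is pink (its row matches the header).
plum^1 = plum
plum^2 = plum * plum = gold
plum^3 = gold * plum = rose
plum^4 = rose * plum = jade
plum^5 = jade * plum = pink
The first power of plum equal to the identity is plum^5, so ord(plum) = 5.
(Structurally, M here is isomorphic to the cyclic group Z_5.)

5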